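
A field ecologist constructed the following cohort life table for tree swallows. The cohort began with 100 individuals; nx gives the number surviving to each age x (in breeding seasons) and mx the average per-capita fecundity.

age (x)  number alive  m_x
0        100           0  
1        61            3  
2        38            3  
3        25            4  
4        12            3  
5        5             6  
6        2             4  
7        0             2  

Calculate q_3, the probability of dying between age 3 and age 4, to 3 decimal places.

0.520

lx = nx/n0 = nx/100: 1, 0.61, 0.38, 0.25, 0.12, 0.05, 0.02, 0
q_3 = (l_3 − l_4) / l_3 = (0.25 − 0.12) / 0.25
     = 0.13 / 0.25 = 0.52 → 0.520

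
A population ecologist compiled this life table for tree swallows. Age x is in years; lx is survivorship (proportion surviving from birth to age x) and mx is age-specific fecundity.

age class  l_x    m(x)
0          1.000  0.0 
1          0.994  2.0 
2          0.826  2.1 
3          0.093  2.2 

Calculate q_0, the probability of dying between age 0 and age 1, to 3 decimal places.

q_0 = (l_0 − l_1) / l_0 = (1 − 0.994) / 1
     = 0.006 / 1 = 0.006 → 0.006

0.006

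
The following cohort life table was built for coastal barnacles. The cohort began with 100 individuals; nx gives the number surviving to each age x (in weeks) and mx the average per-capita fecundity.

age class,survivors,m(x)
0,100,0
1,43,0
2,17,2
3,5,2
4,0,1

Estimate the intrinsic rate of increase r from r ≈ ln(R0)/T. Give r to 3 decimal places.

-0.369

lx = nx/n0 = nx/100: 1, 0.43, 0.17, 0.05, 0
R0 = Σ lx·mx = 0 + 0 + 0.34 + 0.1 + 0 = 0.44
Σ x·lx·mx = 0.98; T = 0.98/0.44 = 2.22727…
r ≈ ln(R0)/T = ln(0.44)/2.22727… = -0.3686… → -0.369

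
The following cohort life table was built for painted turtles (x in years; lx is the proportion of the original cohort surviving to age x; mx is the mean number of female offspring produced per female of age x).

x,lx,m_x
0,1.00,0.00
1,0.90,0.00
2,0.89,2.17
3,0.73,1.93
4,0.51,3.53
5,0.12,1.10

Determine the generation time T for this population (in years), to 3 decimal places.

3.025

lx·mx: 0, 0, 1.9313, 1.4089, 1.8003, 0.132 → R0 = 5.2725
x·lx·mx: 0, 0, 3.8626, 4.2267, 7.2012, 0.66 → Σ = 15.9505
T = 15.9505 / 5.2725 = 3.025225… → 3.025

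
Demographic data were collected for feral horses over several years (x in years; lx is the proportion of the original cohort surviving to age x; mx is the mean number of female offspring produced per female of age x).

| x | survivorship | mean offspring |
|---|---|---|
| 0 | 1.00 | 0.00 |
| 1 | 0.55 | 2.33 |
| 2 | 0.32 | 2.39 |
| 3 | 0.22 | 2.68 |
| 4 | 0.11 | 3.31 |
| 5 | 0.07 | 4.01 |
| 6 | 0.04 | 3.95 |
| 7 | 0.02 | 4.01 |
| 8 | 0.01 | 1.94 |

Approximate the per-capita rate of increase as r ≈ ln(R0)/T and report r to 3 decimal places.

0.491

R0 = Σ lx·mx = 0 + 1.2815 + 0.7648 + 0.5896 + 0.3641 + 0.2807 + 0.158 + 0.0802 + 0.0194 = 3.5383
Σ x·lx·mx = 9.1044; T = 9.1044/3.5383 = 2.5731…
r ≈ ln(R0)/T = ln(3.5383)/2.5731… = 0.4911… → 0.491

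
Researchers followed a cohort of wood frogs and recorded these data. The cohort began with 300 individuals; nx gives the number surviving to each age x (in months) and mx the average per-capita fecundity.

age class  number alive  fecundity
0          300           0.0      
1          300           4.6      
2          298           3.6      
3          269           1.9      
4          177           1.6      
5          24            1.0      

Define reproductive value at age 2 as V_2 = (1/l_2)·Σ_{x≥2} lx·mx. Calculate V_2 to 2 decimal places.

lx = nx/n0 = nx/300: 1, 1, 0.99333…, 0.89667…, 0.59, 0.08
lx·mx for x ≥ 2: 3.576…, 1.703667…, 0.944, 0.08 → sum = 6.303667…
V_2 = 6.303667… / l_2 = 6.303667… / 0.993333… = 6.345973… → 6.35

6.35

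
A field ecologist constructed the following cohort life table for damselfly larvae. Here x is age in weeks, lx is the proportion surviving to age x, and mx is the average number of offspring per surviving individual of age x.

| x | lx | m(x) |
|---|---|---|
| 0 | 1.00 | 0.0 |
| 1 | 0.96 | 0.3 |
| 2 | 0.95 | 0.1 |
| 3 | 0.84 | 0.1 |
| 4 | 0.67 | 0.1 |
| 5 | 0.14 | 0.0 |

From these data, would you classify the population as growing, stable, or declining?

declining

R0 = Σ lx·mx = 0 + 0.288 + 0.095 + 0.084 + 0.067 + 0 = 0.534
R0 < 1, so the population is declining.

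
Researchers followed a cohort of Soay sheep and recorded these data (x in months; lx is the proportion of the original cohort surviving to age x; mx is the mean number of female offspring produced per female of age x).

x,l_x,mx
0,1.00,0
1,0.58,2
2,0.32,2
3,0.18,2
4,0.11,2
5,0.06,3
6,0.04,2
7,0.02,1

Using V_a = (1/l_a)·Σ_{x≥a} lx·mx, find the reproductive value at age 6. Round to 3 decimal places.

lx·mx for x ≥ 6: 0.08, 0.02 → sum = 0.1
V_6 = 0.1 / l_6 = 0.1 / 0.04 = 2.5 → 2.500

2.500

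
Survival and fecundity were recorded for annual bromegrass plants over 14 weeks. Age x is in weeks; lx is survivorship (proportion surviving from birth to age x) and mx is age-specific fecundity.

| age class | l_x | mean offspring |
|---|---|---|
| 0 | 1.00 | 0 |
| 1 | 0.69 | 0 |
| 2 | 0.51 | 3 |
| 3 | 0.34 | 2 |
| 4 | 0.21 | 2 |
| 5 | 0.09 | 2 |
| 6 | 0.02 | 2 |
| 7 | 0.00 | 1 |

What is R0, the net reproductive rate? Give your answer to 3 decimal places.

2.850

lx·mx by age: 0, 0, 1.53, 0.68, 0.42, 0.18, 0.04, 0
R0 = Σ lx·mx = 2.85 → 2.850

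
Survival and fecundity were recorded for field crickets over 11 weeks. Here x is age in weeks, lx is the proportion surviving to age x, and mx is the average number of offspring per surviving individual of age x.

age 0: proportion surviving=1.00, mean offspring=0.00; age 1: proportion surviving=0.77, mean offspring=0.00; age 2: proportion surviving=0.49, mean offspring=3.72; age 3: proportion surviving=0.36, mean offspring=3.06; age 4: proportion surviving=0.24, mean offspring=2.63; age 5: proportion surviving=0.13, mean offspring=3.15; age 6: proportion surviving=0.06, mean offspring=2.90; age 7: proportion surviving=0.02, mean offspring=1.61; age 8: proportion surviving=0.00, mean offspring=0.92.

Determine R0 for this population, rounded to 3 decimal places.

4.171

lx·mx by age: 0, 0, 1.8228, 1.1016, 0.6312, 0.4095, 0.174, 0.0322, 0
R0 = Σ lx·mx = 4.1713 → 4.171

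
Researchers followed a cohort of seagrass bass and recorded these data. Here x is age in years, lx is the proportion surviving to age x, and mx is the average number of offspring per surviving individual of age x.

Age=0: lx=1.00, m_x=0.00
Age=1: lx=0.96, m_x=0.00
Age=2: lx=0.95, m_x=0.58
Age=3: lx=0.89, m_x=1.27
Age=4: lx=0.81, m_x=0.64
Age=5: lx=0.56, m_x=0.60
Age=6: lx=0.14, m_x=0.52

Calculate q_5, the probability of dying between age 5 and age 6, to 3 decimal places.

0.750

q_5 = (l_5 − l_6) / l_5 = (0.56 − 0.14) / 0.56
     = 0.42 / 0.56 = 0.75 → 0.750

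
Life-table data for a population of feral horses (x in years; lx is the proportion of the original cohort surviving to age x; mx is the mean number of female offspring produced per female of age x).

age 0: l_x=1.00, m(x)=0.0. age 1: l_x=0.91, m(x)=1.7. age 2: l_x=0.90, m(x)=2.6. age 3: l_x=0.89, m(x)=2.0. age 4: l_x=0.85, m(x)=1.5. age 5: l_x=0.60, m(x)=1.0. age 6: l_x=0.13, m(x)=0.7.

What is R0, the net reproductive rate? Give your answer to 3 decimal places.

7.633

lx·mx by age: 0, 1.547, 2.34, 1.78, 1.275, 0.6, 0.091
R0 = Σ lx·mx = 7.633 → 7.633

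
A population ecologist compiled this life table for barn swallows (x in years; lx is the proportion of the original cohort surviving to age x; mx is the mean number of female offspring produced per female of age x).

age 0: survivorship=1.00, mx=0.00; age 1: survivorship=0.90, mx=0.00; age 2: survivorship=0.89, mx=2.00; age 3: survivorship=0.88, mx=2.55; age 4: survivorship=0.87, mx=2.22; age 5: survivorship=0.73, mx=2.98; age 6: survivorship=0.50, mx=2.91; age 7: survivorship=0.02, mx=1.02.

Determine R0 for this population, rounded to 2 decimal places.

lx·mx by age: 0, 0, 1.78, 2.244, 1.9314, 2.1754, 1.455, 0.0204
R0 = Σ lx·mx = 9.6062 → 9.61

9.61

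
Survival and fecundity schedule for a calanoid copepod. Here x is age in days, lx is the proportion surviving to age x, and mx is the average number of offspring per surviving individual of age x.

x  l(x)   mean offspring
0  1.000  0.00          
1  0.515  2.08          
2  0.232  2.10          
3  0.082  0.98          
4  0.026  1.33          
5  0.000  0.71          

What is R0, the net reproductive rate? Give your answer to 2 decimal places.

1.67

lx·mx by age: 0, 1.0712, 0.4872, 0.08036, 0.03458, 0
R0 = Σ lx·mx = 1.67334 → 1.67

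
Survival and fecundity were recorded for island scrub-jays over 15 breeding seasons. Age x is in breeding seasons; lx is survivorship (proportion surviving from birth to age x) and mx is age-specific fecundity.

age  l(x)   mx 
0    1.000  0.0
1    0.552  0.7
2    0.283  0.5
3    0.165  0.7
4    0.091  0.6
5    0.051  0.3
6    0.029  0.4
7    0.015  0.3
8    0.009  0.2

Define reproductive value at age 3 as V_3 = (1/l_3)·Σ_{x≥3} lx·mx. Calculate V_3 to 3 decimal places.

1.232

lx·mx for x ≥ 3: 0.1155, 0.0546, 0.0153, 0.0116, 0.0045, 0.0018 → sum = 0.2033
V_3 = 0.2033 / l_3 = 0.2033 / 0.165 = 1.232121… → 1.232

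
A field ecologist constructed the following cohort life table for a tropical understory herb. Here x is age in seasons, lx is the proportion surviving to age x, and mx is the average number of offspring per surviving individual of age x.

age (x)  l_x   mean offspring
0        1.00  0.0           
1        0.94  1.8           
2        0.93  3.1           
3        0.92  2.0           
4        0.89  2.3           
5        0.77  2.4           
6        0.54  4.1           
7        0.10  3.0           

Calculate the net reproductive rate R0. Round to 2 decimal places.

12.82

lx·mx by age: 0, 1.692, 2.883, 1.84, 2.047, 1.848, 2.214, 0.3
R0 = Σ lx·mx = 12.824 → 12.82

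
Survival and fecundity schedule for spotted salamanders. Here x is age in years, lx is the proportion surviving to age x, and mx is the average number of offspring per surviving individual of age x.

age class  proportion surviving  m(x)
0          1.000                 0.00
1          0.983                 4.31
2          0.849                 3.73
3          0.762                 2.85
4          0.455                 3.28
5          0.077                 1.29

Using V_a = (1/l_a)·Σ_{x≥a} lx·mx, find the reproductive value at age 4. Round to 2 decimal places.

3.50

lx·mx for x ≥ 4: 1.4924, 0.09933 → sum = 1.59173
V_4 = 1.59173 / l_4 = 1.59173 / 0.455 = 3.498308… → 3.50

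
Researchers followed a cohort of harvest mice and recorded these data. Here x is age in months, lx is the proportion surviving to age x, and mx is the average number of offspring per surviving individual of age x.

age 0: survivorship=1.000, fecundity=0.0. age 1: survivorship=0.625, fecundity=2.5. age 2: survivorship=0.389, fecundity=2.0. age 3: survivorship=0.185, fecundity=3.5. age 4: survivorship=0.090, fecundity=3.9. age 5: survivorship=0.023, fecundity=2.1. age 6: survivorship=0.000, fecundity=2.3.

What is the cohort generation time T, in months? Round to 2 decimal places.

lx·mx: 0, 1.5625, 0.778, 0.6475, 0.351, 0.0483, 0 → R0 = 3.3873
x·lx·mx: 0, 1.5625, 1.556, 1.9425, 1.404, 0.2415, 0 → Σ = 6.7065
T = 6.7065 / 3.3873 = 1.979895… → 1.98

1.98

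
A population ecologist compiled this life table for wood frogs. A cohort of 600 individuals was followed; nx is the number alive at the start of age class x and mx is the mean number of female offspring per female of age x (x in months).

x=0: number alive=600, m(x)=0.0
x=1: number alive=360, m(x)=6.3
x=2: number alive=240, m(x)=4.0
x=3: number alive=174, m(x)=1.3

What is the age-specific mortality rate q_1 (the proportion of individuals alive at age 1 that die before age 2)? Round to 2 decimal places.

0.33

lx = nx/n0 = nx/600: 1, 0.6, 0.4, 0.29
q_1 = (l_1 − l_2) / l_1 = (0.6 − 0.4) / 0.6
     = 0.2 / 0.6 = 0.333333… → 0.33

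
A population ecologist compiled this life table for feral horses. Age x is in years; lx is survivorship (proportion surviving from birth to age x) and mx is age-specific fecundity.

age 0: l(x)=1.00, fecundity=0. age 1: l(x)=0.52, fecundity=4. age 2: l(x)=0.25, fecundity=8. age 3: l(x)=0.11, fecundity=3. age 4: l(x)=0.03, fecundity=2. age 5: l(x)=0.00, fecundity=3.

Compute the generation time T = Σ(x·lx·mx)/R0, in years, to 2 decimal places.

lx·mx: 0, 2.08, 2, 0.33, 0.06, 0 → R0 = 4.47
x·lx·mx: 0, 2.08, 4, 0.99, 0.24, 0 → Σ = 7.31
T = 7.31 / 4.47 = 1.635347… → 1.64

1.64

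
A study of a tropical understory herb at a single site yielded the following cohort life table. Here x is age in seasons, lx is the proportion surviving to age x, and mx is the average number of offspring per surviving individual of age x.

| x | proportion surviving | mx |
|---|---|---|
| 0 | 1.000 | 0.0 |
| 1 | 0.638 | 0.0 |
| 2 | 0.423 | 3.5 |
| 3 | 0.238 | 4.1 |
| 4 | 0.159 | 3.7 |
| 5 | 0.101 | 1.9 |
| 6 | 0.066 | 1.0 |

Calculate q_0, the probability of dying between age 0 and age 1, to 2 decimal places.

0.36

q_0 = (l_0 − l_1) / l_0 = (1 − 0.638) / 1
     = 0.362 / 1 = 0.362 → 0.36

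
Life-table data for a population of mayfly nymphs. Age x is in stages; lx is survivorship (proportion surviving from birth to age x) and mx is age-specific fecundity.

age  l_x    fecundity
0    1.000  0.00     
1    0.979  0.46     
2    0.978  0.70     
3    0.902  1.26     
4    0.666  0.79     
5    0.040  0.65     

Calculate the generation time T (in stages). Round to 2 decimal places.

lx·mx: 0, 0.45034, 0.6846, 1.13652, 0.52614, 0.026 → R0 = 2.8236
x·lx·mx: 0, 0.45034, 1.3692, 3.40956, 2.10456, 0.13 → Σ = 7.46366
T = 7.46366 / 2.8236 = 2.643314… → 2.64

2.64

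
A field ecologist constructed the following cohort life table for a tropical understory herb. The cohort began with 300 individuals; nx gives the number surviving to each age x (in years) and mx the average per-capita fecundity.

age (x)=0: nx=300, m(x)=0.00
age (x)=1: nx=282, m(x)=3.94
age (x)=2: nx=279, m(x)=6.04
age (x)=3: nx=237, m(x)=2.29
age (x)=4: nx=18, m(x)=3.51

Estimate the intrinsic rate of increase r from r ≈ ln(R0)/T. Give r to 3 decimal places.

lx = nx/n0 = nx/300: 1, 0.94, 0.93, 0.79, 0.06
R0 = Σ lx·mx = 0 + 3.7036 + 5.6172 + 1.8091 + 0.2106 = 11.3405
Σ x·lx·mx = 21.2077; T = 21.2077/11.3405 = 1.87009…
r ≈ ln(R0)/T = ln(11.3405)/1.87009… = 1.29854… → 1.299

1.299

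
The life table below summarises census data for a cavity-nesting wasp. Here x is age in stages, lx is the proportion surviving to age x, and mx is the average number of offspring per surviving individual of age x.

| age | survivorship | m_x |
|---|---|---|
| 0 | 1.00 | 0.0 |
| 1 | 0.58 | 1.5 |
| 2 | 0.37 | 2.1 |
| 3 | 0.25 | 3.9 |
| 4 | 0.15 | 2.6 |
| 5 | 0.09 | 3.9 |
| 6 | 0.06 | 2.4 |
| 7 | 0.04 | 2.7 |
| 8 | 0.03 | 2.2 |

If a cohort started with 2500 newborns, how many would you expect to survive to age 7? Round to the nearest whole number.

100

Expected survivors = N0 · l_7 = 2500 × 0.04 = 100 → 100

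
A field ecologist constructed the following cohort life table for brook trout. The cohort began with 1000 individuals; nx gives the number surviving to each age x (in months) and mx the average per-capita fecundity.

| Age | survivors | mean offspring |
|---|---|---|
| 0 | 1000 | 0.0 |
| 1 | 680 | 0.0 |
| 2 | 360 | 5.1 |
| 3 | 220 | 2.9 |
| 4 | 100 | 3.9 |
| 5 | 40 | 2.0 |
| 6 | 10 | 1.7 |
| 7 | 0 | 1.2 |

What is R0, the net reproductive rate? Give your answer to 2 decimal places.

2.96

lx = nx/n0 = nx/1000: 1, 0.68, 0.36, 0.22, 0.1, 0.04, 0.01, 0
lx·mx by age: 0, 0, 1.836, 0.638, 0.39, 0.08, 0.017, 0
R0 = Σ lx·mx = 2.961 → 2.96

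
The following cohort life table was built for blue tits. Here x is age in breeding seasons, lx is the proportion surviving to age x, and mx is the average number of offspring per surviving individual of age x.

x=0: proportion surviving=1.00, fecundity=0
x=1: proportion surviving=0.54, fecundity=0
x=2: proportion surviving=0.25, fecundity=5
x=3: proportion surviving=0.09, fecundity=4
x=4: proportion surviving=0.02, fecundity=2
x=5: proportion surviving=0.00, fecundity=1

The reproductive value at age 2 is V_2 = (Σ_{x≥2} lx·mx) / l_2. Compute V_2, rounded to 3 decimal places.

lx·mx for x ≥ 2: 1.25, 0.36, 0.04, 0 → sum = 1.65
V_2 = 1.65 / l_2 = 1.65 / 0.25 = 6.6 → 6.600

6.600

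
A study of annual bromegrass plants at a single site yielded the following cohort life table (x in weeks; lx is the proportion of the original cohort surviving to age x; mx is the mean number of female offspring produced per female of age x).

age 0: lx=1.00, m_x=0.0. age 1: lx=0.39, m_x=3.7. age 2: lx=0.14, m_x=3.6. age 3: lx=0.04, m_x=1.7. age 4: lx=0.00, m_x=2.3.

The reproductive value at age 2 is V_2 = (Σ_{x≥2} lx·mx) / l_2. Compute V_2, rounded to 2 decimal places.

4.09

lx·mx for x ≥ 2: 0.504, 0.068, 0 → sum = 0.572
V_2 = 0.572 / l_2 = 0.572 / 0.14 = 4.085714… → 4.09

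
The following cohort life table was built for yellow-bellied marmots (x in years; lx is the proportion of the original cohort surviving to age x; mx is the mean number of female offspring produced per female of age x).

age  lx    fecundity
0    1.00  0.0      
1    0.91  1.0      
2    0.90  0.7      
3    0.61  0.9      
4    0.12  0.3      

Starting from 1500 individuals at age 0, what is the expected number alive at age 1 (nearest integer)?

Expected survivors = N0 · l_1 = 1500 × 0.91 = 1365 → 1365

1365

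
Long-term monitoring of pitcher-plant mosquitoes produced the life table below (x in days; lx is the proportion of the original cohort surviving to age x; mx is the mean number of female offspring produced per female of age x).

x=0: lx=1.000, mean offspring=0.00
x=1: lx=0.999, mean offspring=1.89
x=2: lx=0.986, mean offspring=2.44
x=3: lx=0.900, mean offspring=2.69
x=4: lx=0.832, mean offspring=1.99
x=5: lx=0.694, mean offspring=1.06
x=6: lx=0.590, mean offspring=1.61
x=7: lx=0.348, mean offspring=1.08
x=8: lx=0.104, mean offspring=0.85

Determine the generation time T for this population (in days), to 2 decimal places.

3.17

lx·mx: 0, 1.88811, 2.40584, 2.421, 1.65568, 0.73564, 0.9499, 0.37584, 0.0884 → R0 = 10.52041
x·lx·mx: 0, 1.88811, 4.81168, 7.263, 6.62272, 3.6782, 5.6994, 2.63088, 0.7072 → Σ = 33.30119
T = 33.30119 / 10.52041 = 3.165389… → 3.17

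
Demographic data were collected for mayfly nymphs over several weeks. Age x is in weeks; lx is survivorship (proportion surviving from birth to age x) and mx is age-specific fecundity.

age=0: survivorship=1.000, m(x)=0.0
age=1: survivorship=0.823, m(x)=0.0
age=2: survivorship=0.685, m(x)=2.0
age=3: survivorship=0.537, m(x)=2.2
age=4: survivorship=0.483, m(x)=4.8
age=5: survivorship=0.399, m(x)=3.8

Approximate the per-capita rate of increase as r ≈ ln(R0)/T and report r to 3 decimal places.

0.512

R0 = Σ lx·mx = 0 + 0 + 1.37 + 1.1814 + 2.3184 + 1.5162 = 6.386
Σ x·lx·mx = 23.1388; T = 23.1388/6.386 = 3.62336…
r ≈ ln(R0)/T = ln(6.386)/3.62336… = 0.51171… → 0.512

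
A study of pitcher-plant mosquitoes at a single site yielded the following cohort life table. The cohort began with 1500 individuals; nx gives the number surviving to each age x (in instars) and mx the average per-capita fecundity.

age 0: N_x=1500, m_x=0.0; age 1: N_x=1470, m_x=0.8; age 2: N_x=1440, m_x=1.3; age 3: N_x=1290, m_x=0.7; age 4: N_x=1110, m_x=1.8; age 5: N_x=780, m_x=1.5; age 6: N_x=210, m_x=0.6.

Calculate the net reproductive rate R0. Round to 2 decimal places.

4.83

lx = nx/n0 = nx/1500: 1, 0.98, 0.96, 0.86, 0.74, 0.52, 0.14
lx·mx by age: 0, 0.784, 1.248, 0.602, 1.332, 0.78, 0.084
R0 = Σ lx·mx = 4.83 → 4.83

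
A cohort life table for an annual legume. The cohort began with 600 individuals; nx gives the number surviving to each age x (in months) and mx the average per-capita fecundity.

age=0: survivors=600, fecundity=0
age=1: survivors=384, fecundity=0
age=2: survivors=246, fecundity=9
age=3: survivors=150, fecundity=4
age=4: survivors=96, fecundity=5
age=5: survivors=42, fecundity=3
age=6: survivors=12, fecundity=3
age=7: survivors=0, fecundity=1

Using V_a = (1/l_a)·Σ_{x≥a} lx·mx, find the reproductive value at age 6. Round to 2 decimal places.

3.00

lx = nx/n0 = nx/600: 1, 0.64, 0.41, 0.25, 0.16, 0.07, 0.02, 0
lx·mx for x ≥ 6: 0.06, 0 → sum = 0.06
V_6 = 0.06 / l_6 = 0.06 / 0.02 = 3 → 3.00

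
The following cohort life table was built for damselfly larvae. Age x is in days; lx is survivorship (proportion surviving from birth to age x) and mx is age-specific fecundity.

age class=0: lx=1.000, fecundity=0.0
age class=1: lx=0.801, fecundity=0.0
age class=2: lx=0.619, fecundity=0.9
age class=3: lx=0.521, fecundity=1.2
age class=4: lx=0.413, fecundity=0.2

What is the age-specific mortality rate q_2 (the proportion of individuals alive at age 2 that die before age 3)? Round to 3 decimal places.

0.158

q_2 = (l_2 − l_3) / l_2 = (0.619 − 0.521) / 0.619
     = 0.098 / 0.619 = 0.15832… → 0.158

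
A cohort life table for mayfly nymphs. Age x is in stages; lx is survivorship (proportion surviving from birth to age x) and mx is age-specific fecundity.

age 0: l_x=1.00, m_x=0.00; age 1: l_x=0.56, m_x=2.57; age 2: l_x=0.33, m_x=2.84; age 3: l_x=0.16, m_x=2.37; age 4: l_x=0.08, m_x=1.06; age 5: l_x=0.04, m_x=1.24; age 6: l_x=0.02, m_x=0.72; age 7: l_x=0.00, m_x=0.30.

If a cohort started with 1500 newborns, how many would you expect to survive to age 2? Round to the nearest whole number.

495

Expected survivors = N0 · l_2 = 1500 × 0.33 = 495 → 495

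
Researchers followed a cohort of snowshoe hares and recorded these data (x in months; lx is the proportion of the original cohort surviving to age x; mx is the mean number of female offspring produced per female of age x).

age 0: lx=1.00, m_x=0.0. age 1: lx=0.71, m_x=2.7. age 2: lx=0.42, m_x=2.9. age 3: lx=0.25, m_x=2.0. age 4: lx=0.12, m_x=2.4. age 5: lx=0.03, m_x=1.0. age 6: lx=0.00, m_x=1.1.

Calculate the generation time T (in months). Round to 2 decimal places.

lx·mx: 0, 1.917, 1.218, 0.5, 0.288, 0.03, 0 → R0 = 3.953
x·lx·mx: 0, 1.917, 2.436, 1.5, 1.152, 0.15, 0 → Σ = 7.155
T = 7.155 / 3.953 = 1.810018… → 1.81

1.81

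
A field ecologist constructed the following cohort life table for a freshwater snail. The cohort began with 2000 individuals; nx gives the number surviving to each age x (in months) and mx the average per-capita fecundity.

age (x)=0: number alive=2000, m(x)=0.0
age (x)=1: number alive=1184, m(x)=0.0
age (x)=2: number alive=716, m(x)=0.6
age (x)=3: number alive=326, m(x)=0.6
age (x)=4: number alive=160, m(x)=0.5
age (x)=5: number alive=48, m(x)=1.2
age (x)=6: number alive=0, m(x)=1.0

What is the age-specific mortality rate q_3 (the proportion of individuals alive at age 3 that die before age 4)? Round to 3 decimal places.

lx = nx/n0 = nx/2000: 1, 0.592, 0.358, 0.163, 0.08, 0.024, 0
q_3 = (l_3 − l_4) / l_3 = (0.163 − 0.08) / 0.163
     = 0.083 / 0.163 = 0.509202… → 0.509

0.509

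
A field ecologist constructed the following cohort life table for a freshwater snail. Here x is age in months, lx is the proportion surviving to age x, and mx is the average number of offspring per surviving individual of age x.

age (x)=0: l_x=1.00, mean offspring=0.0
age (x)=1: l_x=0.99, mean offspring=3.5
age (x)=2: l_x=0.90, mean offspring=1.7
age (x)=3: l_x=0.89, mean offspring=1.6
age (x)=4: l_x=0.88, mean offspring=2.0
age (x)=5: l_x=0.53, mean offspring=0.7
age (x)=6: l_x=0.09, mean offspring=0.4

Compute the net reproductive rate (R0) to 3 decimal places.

8.586

lx·mx by age: 0, 3.465, 1.53, 1.424, 1.76, 0.371, 0.036
R0 = Σ lx·mx = 8.586 → 8.586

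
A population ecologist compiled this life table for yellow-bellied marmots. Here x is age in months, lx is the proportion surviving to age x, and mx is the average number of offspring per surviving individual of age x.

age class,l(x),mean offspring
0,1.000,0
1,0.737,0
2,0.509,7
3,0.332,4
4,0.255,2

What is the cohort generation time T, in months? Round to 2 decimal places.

lx·mx: 0, 0, 3.563, 1.328, 0.51 → R0 = 5.401
x·lx·mx: 0, 0, 7.126, 3.984, 2.04 → Σ = 13.15
T = 13.15 / 5.401 = 2.434734… → 2.43

2.43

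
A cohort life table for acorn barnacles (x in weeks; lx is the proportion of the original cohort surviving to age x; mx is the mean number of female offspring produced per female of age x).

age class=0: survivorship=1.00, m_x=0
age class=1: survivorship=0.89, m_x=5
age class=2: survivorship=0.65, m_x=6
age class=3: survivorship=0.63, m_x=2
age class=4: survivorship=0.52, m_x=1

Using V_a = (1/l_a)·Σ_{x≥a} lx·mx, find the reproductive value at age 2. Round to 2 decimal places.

8.74

lx·mx for x ≥ 2: 3.9, 1.26, 0.52 → sum = 5.68
V_2 = 5.68 / l_2 = 5.68 / 0.65 = 8.738462… → 8.74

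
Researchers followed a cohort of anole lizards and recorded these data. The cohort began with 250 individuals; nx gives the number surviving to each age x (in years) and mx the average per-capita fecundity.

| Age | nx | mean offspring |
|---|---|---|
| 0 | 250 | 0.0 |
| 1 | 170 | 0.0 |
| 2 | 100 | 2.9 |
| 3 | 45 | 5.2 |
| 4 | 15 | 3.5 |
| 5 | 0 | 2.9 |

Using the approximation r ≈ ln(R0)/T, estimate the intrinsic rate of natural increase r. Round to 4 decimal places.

0.3228

lx = nx/n0 = nx/250: 1, 0.68, 0.4, 0.18, 0.06, 0
R0 = Σ lx·mx = 0 + 0 + 1.16 + 0.936 + 0.21 + 0 = 2.306
Σ x·lx·mx = 5.968; T = 5.968/2.306 = 2.58803…
r ≈ ln(R0)/T = ln(2.306)/2.58803… = 0.322838… → 0.3228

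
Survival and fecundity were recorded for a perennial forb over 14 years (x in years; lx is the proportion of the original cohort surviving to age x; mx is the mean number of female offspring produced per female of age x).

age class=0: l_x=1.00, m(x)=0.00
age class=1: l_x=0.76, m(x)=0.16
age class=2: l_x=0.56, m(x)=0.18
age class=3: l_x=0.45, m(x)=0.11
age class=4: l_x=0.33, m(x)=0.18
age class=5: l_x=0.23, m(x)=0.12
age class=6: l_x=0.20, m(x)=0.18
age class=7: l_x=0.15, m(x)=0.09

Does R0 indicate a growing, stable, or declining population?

R0 = Σ lx·mx = 0 + 0.1216 + 0.1008 + 0.0495 + 0.0594 + 0.0276 + 0.036 + 0.0135 = 0.4084
R0 < 1, so the population is declining.

declining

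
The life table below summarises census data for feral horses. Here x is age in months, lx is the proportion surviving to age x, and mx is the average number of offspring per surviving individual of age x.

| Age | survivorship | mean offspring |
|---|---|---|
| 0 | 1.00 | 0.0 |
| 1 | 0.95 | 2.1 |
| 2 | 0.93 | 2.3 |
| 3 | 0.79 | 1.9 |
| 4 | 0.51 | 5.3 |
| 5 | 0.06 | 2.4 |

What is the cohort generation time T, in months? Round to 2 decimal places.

2.63

lx·mx: 0, 1.995, 2.139, 1.501, 2.703, 0.144 → R0 = 8.482
x·lx·mx: 0, 1.995, 4.278, 4.503, 10.812, 0.72 → Σ = 22.308
T = 22.308 / 8.482 = 2.63004… → 2.63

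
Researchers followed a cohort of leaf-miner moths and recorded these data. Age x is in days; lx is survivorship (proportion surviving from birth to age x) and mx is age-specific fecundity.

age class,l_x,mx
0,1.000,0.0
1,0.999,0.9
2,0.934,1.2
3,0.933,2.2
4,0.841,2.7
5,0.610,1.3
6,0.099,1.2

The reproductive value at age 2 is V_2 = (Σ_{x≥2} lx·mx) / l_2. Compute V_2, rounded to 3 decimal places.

lx·mx for x ≥ 2: 1.1208, 2.0526, 2.2707, 0.793, 0.1188 → sum = 6.3559
V_2 = 6.3559 / l_2 = 6.3559 / 0.934 = 6.805032… → 6.805

6.805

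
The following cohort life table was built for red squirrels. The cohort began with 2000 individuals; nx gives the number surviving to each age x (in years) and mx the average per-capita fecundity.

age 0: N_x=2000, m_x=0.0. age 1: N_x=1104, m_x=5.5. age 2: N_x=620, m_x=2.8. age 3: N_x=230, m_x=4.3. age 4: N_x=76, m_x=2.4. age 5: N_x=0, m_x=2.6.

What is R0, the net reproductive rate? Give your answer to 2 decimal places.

4.49

lx = nx/n0 = nx/2000: 1, 0.552, 0.31, 0.115, 0.038, 0
lx·mx by age: 0, 3.036, 0.868, 0.4945, 0.0912, 0
R0 = Σ lx·mx = 4.4897 → 4.49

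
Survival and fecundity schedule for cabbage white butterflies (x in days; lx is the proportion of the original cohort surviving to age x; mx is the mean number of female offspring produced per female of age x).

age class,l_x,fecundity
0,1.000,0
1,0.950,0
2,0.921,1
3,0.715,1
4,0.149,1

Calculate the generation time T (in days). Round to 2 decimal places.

2.57

lx·mx: 0, 0, 0.921, 0.715, 0.149 → R0 = 1.785
x·lx·mx: 0, 0, 1.842, 2.145, 0.596 → Σ = 4.583
T = 4.583 / 1.785 = 2.567507… → 2.57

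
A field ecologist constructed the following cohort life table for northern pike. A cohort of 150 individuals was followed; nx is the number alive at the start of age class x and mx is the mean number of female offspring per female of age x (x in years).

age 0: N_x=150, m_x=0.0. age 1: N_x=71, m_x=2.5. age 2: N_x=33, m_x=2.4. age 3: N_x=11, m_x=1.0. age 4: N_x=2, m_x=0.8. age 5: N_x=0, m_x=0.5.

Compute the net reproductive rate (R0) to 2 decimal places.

1.80

lx = nx/n0 = nx/150: 1, 0.47333…, 0.22, 0.07333…, 0.01333…, 0
lx·mx by age: 0, 1.183333…, 0.528, 0.073333…, 0.010667…, 0
R0 = Σ lx·mx = 1.795333… → 1.80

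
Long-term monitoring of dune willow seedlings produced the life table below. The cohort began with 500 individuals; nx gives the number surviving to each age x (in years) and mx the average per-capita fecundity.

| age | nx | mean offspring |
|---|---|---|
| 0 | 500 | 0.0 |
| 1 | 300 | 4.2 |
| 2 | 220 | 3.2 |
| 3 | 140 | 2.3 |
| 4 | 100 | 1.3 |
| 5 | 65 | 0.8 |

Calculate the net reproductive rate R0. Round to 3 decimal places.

4.936

lx = nx/n0 = nx/500: 1, 0.6, 0.44, 0.28, 0.2, 0.13
lx·mx by age: 0, 2.52, 1.408, 0.644, 0.26, 0.104
R0 = Σ lx·mx = 4.936 → 4.936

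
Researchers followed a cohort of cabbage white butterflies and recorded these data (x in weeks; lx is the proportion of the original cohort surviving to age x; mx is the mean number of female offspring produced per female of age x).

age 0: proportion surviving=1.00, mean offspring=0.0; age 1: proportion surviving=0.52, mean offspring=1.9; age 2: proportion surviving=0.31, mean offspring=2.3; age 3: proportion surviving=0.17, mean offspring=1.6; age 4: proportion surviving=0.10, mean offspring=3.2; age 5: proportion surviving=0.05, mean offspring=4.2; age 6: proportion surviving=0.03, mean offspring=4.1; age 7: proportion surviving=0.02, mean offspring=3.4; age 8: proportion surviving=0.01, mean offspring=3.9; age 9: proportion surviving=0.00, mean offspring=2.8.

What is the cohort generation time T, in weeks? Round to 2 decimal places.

2.59

lx·mx: 0, 0.988, 0.713, 0.272, 0.32, 0.21, 0.123, 0.068, 0.039, 0 → R0 = 2.733
x·lx·mx: 0, 0.988, 1.426, 0.816, 1.28, 1.05, 0.738, 0.476, 0.312, 0 → Σ = 7.086
T = 7.086 / 2.733 = 2.592755… → 2.59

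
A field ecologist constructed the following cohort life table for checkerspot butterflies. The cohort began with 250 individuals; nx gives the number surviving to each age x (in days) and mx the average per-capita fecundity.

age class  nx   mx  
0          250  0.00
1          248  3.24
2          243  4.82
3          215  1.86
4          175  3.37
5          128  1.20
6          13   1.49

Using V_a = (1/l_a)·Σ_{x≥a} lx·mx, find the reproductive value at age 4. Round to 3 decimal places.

lx = nx/n0 = nx/250: 1, 0.992, 0.972, 0.86, 0.7, 0.512, 0.052
lx·mx for x ≥ 4: 2.359, 0.6144, 0.07748 → sum = 3.05088
V_4 = 3.05088 / l_4 = 3.05088 / 0.7 = 4.3584 → 4.358

4.358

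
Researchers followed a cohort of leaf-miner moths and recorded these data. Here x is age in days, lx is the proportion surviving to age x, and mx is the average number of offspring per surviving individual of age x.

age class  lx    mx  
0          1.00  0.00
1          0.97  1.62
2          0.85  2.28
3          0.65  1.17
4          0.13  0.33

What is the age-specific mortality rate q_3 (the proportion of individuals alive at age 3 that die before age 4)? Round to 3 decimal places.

q_3 = (l_3 − l_4) / l_3 = (0.65 − 0.13) / 0.65
     = 0.52 / 0.65 = 0.8 → 0.800

0.800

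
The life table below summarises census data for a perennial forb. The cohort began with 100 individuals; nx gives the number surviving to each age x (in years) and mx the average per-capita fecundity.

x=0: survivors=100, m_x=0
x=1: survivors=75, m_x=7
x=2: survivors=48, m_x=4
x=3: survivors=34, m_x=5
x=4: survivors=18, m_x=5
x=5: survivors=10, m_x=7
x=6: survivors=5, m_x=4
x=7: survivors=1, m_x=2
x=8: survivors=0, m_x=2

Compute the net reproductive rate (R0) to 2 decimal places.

lx = nx/n0 = nx/100: 1, 0.75, 0.48, 0.34, 0.18, 0.1, 0.05, 0.01, 0
lx·mx by age: 0, 5.25, 1.92, 1.7, 0.9, 0.7, 0.2, 0.02, 0
R0 = Σ lx·mx = 10.69 → 10.69

10.69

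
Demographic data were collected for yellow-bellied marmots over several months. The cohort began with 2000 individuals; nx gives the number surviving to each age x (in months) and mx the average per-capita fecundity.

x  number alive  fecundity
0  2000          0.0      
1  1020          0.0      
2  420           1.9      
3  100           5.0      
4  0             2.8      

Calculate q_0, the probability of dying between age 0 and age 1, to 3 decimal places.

0.490

lx = nx/n0 = nx/2000: 1, 0.51, 0.21, 0.05, 0
q_0 = (l_0 − l_1) / l_0 = (1 − 0.51) / 1
     = 0.49 / 1 = 0.49 → 0.490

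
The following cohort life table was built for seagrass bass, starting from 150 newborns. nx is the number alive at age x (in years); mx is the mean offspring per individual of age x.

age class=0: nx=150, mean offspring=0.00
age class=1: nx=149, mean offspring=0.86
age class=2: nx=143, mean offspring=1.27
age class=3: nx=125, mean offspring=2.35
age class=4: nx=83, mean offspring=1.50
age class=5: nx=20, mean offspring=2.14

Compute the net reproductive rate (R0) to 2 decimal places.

lx = nx/n0 = nx/150: 1, 0.99333…, 0.95333…, 0.83333…, 0.55333…, 0.13333…
lx·mx by age: 0, 0.854267…, 1.210733…, 1.958333…, 0.83…, 0.285333…
R0 = Σ lx·mx = 5.138667… → 5.14

5.14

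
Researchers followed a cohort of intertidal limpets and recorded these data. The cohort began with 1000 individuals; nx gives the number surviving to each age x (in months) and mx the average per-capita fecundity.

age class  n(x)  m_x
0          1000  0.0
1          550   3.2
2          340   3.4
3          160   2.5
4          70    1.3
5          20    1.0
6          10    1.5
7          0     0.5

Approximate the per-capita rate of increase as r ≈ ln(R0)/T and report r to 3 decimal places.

lx = nx/n0 = nx/1000: 1, 0.55, 0.34, 0.16, 0.07, 0.02, 0.01, 0
R0 = Σ lx·mx = 0 + 1.76 + 1.156 + 0.4 + 0.091 + 0.02 + 0.015 + 0 = 3.442
Σ x·lx·mx = 5.826; T = 5.826/3.442 = 1.69262…
r ≈ ln(R0)/T = ln(3.442)/1.69262… = 0.73026… → 0.730

0.730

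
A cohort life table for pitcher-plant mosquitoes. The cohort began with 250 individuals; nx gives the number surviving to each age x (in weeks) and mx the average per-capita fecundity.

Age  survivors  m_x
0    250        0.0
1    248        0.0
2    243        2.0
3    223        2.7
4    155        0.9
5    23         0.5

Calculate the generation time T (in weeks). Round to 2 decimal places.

lx = nx/n0 = nx/250: 1, 0.992, 0.972, 0.892, 0.62, 0.092
lx·mx: 0, 0, 1.944, 2.4084, 0.558, 0.046 → R0 = 4.9564
x·lx·mx: 0, 0, 3.888, 7.2252, 2.232, 0.23 → Σ = 13.5752
T = 13.5752 / 4.9564 = 2.738923… → 2.74

2.74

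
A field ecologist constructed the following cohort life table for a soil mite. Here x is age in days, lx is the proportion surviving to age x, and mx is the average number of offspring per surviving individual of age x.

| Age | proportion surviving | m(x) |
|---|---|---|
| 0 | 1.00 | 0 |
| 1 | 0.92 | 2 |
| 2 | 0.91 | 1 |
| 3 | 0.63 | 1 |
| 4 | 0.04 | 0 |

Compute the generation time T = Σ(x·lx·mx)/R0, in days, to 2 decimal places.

1.64

lx·mx: 0, 1.84, 0.91, 0.63, 0 → R0 = 3.38
x·lx·mx: 0, 1.84, 1.82, 1.89, 0 → Σ = 5.55
T = 5.55 / 3.38 = 1.642012… → 1.64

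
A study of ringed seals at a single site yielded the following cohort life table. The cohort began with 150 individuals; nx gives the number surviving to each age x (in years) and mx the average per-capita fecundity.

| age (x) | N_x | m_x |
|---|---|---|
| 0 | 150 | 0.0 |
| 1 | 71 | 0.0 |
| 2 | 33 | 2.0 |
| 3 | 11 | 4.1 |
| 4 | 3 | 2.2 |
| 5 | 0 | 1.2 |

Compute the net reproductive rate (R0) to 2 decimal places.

lx = nx/n0 = nx/150: 1, 0.47333…, 0.22, 0.07333…, 0.02, 0
lx·mx by age: 0, 0, 0.44, 0.300667…, 0.044, 0
R0 = Σ lx·mx = 0.784667… → 0.78

0.78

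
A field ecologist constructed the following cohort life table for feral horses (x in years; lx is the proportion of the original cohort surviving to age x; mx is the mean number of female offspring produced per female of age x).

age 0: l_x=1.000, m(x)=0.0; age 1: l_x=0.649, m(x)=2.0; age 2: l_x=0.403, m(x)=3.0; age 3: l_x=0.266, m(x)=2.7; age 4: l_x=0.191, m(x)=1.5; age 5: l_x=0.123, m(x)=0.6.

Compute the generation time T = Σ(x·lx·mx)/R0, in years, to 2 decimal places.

2.06

lx·mx: 0, 1.298, 1.209, 0.7182, 0.2865, 0.0738 → R0 = 3.5855
x·lx·mx: 0, 1.298, 2.418, 2.1546, 1.146, 0.369 → Σ = 7.3856
T = 7.3856 / 3.5855 = 2.059852… → 2.06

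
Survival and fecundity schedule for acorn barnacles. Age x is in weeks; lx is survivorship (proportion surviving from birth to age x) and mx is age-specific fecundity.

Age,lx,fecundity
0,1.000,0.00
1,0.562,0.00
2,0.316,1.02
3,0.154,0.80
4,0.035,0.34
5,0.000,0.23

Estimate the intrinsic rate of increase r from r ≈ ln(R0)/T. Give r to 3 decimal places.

R0 = Σ lx·mx = 0 + 0 + 0.32232 + 0.1232 + 0.0119 + 0 = 0.45742
Σ x·lx·mx = 1.06184; T = 1.06184/0.45742 = 2.32137…
r ≈ ln(R0)/T = ln(0.45742)/2.32137… = -0.33694… → -0.337

-0.337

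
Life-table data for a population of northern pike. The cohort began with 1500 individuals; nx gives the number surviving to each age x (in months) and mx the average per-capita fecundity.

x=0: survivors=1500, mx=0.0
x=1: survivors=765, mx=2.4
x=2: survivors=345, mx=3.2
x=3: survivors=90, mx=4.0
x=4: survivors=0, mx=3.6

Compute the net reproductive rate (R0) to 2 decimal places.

lx = nx/n0 = nx/1500: 1, 0.51, 0.23, 0.06, 0
lx·mx by age: 0, 1.224, 0.736, 0.24, 0
R0 = Σ lx·mx = 2.2 → 2.20

2.20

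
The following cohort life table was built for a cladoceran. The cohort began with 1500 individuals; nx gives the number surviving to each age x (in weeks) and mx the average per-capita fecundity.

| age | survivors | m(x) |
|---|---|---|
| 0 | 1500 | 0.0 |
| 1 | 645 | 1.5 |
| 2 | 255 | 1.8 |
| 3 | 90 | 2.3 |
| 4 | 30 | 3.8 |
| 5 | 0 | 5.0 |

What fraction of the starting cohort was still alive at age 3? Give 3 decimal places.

0.060

l_3 = n_3/n_0 = 90/1500 = 0.06 → 0.060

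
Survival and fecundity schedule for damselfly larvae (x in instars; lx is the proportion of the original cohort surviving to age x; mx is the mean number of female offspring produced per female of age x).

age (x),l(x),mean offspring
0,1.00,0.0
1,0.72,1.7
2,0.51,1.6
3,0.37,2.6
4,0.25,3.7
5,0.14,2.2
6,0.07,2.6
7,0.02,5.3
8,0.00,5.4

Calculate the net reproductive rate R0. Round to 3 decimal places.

4.523

lx·mx by age: 0, 1.224, 0.816, 0.962, 0.925, 0.308, 0.182, 0.106, 0
R0 = Σ lx·mx = 4.523 → 4.523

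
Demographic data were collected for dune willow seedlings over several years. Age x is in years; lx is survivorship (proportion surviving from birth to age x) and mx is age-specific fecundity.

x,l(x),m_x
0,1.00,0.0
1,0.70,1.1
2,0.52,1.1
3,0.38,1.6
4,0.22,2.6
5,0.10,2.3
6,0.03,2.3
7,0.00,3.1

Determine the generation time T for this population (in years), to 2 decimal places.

2.69

lx·mx: 0, 0.77, 0.572, 0.608, 0.572, 0.23, 0.069, 0 → R0 = 2.821
x·lx·mx: 0, 0.77, 1.144, 1.824, 2.288, 1.15, 0.414, 0 → Σ = 7.59
T = 7.59 / 2.821 = 2.690535… → 2.69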